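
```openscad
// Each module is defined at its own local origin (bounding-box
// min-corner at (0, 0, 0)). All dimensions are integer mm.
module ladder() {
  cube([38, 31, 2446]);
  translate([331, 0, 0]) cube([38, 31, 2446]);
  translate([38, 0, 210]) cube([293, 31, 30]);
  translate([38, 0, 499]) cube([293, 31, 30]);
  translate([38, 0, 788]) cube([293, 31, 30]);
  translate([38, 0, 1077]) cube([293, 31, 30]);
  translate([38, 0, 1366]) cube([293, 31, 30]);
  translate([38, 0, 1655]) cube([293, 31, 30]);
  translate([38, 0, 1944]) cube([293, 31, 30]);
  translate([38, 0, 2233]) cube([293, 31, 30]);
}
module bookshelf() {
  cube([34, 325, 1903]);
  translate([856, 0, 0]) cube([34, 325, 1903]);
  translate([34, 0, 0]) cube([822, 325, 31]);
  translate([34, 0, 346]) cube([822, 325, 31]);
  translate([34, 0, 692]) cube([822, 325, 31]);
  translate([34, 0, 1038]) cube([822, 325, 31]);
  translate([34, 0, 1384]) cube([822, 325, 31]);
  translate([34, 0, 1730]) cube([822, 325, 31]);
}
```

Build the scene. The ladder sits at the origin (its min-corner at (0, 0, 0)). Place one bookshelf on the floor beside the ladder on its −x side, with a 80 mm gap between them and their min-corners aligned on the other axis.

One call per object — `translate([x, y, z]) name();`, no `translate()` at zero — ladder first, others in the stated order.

ladder();
translate([-970, 0, 0]) bookshelf();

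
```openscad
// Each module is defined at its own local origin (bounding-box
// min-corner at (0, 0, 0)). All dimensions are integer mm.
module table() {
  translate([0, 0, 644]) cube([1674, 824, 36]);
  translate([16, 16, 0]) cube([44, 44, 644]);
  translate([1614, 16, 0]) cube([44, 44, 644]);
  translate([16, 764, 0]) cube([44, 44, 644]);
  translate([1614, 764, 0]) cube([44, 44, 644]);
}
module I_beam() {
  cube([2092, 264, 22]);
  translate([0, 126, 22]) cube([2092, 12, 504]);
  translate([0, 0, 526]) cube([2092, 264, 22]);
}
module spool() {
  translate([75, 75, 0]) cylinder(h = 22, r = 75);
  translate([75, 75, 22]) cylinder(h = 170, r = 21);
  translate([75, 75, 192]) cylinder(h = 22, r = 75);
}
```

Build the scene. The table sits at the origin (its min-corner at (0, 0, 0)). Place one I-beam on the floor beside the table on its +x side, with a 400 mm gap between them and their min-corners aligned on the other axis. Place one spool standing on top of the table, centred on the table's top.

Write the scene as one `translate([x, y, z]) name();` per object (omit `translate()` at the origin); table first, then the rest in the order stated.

table();
translate([2074, 0, 0]) I_beam();
translate([762, 337, 680]) spool();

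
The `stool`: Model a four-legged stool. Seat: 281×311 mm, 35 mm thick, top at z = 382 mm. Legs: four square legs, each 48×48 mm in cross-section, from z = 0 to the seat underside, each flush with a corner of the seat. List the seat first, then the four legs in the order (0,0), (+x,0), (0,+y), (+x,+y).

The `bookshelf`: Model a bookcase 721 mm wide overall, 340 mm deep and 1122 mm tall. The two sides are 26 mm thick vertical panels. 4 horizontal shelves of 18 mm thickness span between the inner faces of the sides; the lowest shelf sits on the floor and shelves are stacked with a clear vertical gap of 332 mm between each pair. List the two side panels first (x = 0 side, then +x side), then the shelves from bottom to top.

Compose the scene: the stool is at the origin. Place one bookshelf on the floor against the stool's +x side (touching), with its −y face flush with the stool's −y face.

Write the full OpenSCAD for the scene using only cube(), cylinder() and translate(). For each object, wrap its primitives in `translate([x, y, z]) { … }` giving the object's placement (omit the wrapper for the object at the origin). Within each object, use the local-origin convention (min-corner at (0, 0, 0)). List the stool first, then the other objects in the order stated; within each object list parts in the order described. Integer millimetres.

translate([0, 0, 347]) cube([281, 311, 35]);
cube([48, 48, 347]);
translate([233, 0, 0]) cube([48, 48, 347]);
translate([0, 263, 0]) cube([48, 48, 347]);
translate([233, 263, 0]) cube([48, 48, 347]);
translate([281, 0, 0]) {
  cube([26, 340, 1122]);
  translate([695, 0, 0]) cube([26, 340, 1122]);
  translate([26, 0, 0]) cube([669, 340, 18]);
  translate([26, 0, 350]) cube([669, 340, 18]);
  translate([26, 0, 700]) cube([669, 340, 18]);
  translate([26, 0, 1050]) cube([669, 340, 18]);
}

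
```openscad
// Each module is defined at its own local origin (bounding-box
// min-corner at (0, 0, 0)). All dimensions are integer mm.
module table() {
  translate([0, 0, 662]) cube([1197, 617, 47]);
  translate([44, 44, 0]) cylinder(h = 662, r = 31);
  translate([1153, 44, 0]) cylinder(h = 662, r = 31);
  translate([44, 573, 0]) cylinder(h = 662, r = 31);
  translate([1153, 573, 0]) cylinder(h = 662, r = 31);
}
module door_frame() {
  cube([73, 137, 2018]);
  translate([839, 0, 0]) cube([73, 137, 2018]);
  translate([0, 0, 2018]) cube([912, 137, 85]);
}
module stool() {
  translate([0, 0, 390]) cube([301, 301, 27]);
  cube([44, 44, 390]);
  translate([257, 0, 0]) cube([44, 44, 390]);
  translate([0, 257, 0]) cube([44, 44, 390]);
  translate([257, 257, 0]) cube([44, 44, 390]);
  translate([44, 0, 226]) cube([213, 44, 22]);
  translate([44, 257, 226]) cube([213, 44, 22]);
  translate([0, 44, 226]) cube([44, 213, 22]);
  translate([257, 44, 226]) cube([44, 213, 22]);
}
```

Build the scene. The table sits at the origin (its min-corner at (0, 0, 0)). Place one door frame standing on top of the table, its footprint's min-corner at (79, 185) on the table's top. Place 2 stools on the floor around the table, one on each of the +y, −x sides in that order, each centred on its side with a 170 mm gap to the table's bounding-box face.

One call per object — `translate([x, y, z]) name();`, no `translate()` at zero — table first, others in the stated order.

table();
translate([79, 185, 709]) door_frame();
translate([448, 787, 0]) stool();
translate([-471, 158, 0]) stool();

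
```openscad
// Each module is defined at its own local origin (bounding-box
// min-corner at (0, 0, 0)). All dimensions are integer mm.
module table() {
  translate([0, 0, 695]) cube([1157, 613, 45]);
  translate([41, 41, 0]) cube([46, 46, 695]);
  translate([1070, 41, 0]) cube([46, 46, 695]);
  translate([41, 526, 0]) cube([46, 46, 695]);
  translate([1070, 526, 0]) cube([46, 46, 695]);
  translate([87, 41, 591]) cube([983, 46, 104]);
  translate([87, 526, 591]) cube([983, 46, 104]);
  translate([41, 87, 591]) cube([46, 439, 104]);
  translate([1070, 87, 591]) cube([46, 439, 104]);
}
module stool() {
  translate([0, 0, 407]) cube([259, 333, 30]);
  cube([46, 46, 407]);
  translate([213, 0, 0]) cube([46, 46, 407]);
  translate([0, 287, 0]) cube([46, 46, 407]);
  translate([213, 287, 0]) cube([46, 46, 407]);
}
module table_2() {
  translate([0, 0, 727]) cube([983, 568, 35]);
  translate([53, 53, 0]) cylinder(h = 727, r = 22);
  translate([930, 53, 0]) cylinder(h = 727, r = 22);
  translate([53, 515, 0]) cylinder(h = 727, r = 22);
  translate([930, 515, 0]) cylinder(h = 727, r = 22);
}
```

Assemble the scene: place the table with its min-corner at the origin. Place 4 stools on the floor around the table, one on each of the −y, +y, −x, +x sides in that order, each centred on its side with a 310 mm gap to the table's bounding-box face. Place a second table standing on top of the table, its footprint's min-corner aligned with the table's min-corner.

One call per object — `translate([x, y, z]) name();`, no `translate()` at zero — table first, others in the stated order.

table();
translate([449, -643, 0]) stool();
translate([449, 923, 0]) stool();
translate([-569, 140, 0]) stool();
translate([1467, 140, 0]) stool();
translate([0, 0, 740]) table_2();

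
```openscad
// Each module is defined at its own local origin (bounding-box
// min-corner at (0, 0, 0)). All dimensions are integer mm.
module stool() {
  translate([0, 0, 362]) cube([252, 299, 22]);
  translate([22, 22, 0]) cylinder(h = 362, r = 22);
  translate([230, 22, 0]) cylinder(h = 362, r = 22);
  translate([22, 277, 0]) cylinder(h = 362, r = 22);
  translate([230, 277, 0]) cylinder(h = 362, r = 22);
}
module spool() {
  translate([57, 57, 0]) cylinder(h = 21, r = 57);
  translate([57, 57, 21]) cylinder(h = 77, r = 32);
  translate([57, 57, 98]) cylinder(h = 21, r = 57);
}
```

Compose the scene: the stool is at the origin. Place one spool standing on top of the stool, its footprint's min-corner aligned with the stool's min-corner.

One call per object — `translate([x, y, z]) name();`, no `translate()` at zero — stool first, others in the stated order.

stool();
translate([0, 0, 384]) spool();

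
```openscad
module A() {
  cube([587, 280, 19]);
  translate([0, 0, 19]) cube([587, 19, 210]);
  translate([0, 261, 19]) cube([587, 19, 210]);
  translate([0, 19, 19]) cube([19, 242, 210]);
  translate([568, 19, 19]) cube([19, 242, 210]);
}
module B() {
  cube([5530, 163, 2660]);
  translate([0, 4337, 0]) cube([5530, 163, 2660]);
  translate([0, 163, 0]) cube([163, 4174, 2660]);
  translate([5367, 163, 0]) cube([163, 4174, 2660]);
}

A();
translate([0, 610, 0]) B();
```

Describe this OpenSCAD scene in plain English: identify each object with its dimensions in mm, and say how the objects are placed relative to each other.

A is an open storage box with external size 587×280×229 mm and wall thickness 19 mm (the base is also 19 mm thick). The base covers the whole footprint; the four walls stand on the base, with the y-facing walls full-width and the x-facing walls fitting between their inner faces.

B is a box-shaped house frame (walls only): outside footprint 5530×4500 mm, wall height 2660 mm, wall thickness 163 mm. The two y-facing walls run the full x-width; the two x-facing walls fit between the inner faces of the y-facing walls.

The house frame is on the floor beside the open box on its +y side.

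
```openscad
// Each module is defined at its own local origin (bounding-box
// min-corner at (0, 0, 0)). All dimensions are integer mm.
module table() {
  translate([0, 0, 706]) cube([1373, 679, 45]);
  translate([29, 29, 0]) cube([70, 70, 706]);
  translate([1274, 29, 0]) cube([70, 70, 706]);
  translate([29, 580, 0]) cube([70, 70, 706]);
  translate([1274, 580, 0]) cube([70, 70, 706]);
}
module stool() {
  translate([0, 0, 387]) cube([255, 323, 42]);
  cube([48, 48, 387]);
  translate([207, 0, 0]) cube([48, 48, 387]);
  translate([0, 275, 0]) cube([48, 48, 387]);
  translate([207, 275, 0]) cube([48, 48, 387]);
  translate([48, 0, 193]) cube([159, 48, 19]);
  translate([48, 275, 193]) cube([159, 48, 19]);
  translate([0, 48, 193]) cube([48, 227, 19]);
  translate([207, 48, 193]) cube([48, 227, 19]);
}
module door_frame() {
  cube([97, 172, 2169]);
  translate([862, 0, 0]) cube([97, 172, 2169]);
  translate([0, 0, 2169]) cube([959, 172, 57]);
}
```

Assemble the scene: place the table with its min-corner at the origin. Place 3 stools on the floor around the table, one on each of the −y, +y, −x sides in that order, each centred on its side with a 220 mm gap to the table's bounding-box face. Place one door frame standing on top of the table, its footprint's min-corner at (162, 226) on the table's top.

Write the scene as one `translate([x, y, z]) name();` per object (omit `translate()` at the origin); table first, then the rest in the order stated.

table();
translate([559, -543, 0]) stool();
translate([559, 899, 0]) stool();
translate([-475, 178, 0]) stool();
translate([162, 226, 751]) door_frame();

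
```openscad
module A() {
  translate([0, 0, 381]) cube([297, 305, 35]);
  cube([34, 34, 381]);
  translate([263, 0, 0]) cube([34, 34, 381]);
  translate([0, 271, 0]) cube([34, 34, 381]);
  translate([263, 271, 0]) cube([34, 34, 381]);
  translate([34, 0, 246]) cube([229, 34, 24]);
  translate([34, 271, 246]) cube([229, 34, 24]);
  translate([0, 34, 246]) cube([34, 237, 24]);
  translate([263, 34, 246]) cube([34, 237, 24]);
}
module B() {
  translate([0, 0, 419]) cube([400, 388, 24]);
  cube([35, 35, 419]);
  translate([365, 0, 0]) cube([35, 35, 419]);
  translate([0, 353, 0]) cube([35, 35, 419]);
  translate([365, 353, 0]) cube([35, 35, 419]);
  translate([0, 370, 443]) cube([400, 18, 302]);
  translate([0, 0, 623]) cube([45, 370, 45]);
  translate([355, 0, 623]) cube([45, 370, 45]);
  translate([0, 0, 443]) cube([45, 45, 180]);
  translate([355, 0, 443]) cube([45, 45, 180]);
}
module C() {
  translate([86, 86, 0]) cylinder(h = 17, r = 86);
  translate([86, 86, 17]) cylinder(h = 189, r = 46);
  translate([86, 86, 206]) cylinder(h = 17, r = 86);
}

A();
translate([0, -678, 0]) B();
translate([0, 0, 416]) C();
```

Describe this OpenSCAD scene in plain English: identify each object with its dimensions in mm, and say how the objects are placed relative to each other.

A is a simple wooden stool: a rectangular seat 297 mm (x) by 305 mm (y), 35 mm thick, top face at z = 416 mm, on four square legs, each 34×34 mm in cross-section. The legs rest on z = 0, each flush with a corner of the seat. Four stretchers, 34 mm wide and 24 mm tall, connect adjacent legs with their undersides at z = 246 mm, each running between the inner faces of the legs it joins and aligned with the legs' outer faces on the other axis.

B is a chair: 400×388 mm seat, 24 mm thick, top at z = 443 mm, on four 35 mm square corner legs flush with the seat edges. A 18 mm thick backrest slab spans the full seat width, extending 302 mm above the seat top, its back face flush with the seat's +y edge. Two armrests of 45×45 mm section run along each side from the seat's front edge to the front of the backrest, top faces 225 mm above the seat top and outer faces flush with the seat's x-edges; a 45×45 mm post under the front of each armrest stands on the seat at the front corner.

C is a spool: two coaxial disc flanges of radius 86 mm and thickness 17 mm, joined by a core cylinder of radius 46 mm and height 189 mm. The lower flange rests on z = 0 and the three cylinders share a vertical axis.

The chair is on the floor beside the stool on its −y side. The spool is on top of the stool.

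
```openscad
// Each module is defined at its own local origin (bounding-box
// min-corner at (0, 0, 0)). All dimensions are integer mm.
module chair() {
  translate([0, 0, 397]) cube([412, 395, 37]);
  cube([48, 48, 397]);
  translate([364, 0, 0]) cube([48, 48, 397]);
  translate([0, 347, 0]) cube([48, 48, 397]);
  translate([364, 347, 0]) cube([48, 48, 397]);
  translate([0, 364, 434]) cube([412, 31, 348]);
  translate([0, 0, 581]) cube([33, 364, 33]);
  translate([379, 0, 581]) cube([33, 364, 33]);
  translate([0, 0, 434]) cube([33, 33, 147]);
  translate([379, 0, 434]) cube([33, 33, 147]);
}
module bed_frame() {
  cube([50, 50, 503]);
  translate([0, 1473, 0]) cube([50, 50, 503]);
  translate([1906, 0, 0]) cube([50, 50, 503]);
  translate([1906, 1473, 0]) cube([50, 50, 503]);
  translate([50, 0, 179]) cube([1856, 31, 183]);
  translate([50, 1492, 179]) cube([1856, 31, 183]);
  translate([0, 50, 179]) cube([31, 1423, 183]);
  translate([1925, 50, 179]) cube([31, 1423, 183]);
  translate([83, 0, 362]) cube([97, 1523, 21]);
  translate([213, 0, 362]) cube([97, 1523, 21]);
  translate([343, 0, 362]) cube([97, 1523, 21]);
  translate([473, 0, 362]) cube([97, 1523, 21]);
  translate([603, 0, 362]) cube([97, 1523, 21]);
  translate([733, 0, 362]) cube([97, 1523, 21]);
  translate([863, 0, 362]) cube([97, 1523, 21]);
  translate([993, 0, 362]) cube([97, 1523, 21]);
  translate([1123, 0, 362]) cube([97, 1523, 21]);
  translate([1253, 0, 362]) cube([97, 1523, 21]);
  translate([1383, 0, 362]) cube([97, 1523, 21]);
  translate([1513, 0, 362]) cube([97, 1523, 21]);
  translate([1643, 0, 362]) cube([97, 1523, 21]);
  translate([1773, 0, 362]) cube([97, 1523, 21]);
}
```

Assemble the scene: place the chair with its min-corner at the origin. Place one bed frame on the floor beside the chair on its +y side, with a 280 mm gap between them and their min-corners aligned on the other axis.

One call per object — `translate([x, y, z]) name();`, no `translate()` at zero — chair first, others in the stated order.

chair();
translate([0, 675, 0]) bed_frame();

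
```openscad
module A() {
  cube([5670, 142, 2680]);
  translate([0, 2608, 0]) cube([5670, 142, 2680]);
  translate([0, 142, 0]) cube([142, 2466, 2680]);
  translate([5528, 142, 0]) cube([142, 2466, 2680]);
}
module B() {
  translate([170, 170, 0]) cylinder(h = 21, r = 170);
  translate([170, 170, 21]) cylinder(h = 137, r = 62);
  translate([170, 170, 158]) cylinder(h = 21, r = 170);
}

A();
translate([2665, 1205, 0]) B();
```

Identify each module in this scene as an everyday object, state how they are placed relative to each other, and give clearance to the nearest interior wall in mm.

Clearances: x = 2523, y = 1063; minimum 1063 mm.

A is a house frame. B is a spool. The spool sits inside the house frame, centred. The clearance to the nearest interior wall is 1063 mm.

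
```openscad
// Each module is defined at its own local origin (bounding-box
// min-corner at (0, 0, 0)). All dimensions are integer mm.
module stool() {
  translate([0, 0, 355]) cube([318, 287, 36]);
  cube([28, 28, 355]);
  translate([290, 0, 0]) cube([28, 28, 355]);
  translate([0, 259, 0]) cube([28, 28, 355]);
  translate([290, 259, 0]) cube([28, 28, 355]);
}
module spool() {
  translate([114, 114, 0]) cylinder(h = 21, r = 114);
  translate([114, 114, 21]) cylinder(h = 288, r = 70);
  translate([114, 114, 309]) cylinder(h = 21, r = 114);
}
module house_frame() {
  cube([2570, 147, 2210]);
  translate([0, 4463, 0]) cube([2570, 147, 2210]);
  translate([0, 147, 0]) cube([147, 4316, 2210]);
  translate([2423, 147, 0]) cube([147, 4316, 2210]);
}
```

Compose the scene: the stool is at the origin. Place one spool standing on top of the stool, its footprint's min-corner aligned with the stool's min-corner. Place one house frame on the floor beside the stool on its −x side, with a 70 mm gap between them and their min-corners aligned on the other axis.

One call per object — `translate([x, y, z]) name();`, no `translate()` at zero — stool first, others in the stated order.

stool();
translate([0, 0, 391]) spool();
translate([-2640, 0, 0]) house_frame();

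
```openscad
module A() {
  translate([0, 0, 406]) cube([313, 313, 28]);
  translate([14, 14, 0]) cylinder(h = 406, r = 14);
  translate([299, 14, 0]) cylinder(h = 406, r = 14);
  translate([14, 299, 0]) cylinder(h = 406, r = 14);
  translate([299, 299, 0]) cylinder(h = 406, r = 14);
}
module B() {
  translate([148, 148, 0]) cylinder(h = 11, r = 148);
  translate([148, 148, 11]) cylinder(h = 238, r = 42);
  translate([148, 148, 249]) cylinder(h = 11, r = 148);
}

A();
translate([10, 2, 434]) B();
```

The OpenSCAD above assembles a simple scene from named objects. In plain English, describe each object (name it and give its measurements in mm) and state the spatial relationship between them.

A is a four-legged stool. The seat is 313×313 mm, 28 mm thick, top at z = 434 mm. It stands on four round legs, each 28 mm in diameter, from z = 0 to the seat underside, each leg's axis is inset half a diameter from the nearest pair of seat edges (so the leg's bounding box is flush with the corner).

B is a spool: two coaxial disc flanges of radius 148 mm and thickness 11 mm, joined by a core cylinder of radius 42 mm and height 238 mm. The lower flange rests on z = 0 and the three cylinders share a vertical axis.

The spool is on top of the stool.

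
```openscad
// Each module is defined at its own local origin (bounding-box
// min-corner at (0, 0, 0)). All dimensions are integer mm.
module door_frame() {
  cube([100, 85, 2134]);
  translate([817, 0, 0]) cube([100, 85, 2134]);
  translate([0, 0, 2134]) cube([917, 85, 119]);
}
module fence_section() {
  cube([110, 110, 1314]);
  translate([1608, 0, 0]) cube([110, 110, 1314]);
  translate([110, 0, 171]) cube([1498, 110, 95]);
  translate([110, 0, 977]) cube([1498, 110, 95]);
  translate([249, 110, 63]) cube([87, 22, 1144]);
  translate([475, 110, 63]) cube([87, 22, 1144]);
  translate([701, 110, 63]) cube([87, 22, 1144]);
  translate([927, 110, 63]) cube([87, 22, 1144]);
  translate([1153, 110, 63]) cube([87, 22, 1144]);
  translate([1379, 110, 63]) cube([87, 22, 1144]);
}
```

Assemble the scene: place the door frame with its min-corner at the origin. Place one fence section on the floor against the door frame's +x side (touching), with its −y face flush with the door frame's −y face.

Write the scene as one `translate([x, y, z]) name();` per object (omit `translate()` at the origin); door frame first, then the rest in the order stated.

door_frame();
translate([917, 0, 0]) fence_section();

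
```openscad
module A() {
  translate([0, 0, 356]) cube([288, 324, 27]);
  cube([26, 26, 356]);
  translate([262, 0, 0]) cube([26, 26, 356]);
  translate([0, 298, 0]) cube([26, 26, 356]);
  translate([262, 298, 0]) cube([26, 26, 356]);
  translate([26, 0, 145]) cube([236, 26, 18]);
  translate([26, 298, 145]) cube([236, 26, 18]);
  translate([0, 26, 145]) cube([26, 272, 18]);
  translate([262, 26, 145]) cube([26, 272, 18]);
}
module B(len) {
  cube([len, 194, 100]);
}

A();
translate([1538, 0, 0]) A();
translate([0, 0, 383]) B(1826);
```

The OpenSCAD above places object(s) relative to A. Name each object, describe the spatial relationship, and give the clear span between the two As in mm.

Second stool starts at x = 1538; first ends at x = 288; clear span = 1538 − 288 = 1250 mm.

A is a stool. B is a beam. A beam spans the tops of two stools. The clear span between the two stools is 1250 mm.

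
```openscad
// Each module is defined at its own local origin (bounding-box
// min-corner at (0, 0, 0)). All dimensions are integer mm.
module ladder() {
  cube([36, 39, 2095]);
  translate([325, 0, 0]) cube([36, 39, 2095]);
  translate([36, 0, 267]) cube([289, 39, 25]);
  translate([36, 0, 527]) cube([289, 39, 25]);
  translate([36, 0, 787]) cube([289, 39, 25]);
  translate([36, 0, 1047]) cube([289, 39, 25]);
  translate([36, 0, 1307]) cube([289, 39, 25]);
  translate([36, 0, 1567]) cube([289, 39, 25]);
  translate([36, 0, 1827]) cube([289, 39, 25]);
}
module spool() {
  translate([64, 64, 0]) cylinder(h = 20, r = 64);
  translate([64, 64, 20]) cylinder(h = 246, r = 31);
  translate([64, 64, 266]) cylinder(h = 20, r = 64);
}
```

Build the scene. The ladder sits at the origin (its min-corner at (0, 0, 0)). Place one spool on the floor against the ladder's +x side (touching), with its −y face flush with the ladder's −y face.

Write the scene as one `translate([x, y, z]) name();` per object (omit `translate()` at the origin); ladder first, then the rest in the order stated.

ladder();
translate([361, 0, 0]) spool();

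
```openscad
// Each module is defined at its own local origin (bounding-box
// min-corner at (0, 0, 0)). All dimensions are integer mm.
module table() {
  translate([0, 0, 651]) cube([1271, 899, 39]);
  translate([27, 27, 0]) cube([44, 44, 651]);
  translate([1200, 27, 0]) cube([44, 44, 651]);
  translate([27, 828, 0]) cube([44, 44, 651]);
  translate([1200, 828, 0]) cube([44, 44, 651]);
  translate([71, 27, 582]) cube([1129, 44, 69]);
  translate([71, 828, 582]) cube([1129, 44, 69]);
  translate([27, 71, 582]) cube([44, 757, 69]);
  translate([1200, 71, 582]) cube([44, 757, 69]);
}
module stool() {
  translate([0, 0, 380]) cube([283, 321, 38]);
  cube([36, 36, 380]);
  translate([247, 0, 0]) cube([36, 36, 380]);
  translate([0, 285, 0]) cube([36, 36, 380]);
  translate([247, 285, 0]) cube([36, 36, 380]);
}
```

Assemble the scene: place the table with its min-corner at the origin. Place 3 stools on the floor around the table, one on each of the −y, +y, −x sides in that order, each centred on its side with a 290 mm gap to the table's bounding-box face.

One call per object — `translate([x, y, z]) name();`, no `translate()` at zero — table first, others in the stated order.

table();
translate([494, -611, 0]) stool();
translate([494, 1189, 0]) stool();
translate([-573, 289, 0]) stool();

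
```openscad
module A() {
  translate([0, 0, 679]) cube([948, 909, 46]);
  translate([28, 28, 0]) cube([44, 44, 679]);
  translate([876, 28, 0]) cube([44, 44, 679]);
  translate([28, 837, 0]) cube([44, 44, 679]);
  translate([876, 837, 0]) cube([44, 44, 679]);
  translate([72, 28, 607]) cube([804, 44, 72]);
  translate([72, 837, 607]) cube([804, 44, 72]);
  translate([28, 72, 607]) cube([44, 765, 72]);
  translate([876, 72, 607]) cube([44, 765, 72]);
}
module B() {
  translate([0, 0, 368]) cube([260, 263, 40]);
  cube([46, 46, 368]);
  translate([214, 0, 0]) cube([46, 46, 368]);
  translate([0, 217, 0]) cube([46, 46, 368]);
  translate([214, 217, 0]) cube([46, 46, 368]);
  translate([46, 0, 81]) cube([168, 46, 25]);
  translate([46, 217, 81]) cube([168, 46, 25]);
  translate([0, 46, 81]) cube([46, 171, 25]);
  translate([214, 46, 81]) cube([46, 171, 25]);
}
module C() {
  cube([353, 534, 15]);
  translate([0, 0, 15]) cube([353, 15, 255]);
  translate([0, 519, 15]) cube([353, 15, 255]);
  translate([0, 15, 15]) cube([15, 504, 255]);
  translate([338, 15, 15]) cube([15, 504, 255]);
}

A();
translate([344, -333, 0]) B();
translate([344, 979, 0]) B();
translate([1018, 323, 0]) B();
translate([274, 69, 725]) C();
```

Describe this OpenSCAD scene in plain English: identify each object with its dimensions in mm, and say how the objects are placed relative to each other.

A is a table with a 948×909 mm rectangular top, 46 mm thick, top surface at z = 725 mm, supported by four 44×44 mm square legs, each inset 28 mm from the nearest pair of top edges, running from the floor. Four apron rails, 44 mm thick and 72 mm tall, run between adjacent legs with their top edges flush with the underside of the top and their outer faces flush with the legs' outer faces.

B is a four-legged stool. The seat is a 260×263×40 mm slab whose top surface is at z = 408 mm; four square legs, each 46×46 mm in cross-section, run from the floor (z = 0) to the underside of the seat, each flush with a corner of the seat. Four stretchers, 46 mm wide and 25 mm tall, connect adjacent legs with their undersides at z = 81 mm, each running between the inner faces of the legs it joins and aligned with the legs' outer faces on the other axis.

C is an open-topped rectangular box: outside dimensions 353×534×270 mm, with a uniform wall and base thickness of 15 mm. The base is a full 353×534 slab on the floor; four walls sit on top of the base. The front and back walls (the −y and +y sides) span the full width; the two side walls fit between them.

Three stools sit around the table at the −y, +y, +x sides. The open box is on top of the table.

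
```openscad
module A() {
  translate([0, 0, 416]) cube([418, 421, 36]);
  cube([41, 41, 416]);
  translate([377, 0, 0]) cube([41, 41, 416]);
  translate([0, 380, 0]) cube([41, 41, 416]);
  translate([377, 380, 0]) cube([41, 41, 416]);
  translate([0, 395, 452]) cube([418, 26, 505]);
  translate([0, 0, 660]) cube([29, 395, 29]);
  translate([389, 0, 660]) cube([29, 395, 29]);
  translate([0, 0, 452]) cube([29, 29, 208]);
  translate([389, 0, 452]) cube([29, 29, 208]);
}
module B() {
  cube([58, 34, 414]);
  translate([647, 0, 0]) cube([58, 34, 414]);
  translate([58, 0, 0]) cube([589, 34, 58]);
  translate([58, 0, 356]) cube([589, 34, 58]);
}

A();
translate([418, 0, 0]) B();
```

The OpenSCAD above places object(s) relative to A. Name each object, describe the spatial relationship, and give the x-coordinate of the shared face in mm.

A is a chair. B is a picture frame. The picture frame is against the chair's +x side, with their −y faces flush. The x-coordinate of the shared face is 418 mm.

The chair's +x face and the picture frame's −x face are both at x = 418 mm.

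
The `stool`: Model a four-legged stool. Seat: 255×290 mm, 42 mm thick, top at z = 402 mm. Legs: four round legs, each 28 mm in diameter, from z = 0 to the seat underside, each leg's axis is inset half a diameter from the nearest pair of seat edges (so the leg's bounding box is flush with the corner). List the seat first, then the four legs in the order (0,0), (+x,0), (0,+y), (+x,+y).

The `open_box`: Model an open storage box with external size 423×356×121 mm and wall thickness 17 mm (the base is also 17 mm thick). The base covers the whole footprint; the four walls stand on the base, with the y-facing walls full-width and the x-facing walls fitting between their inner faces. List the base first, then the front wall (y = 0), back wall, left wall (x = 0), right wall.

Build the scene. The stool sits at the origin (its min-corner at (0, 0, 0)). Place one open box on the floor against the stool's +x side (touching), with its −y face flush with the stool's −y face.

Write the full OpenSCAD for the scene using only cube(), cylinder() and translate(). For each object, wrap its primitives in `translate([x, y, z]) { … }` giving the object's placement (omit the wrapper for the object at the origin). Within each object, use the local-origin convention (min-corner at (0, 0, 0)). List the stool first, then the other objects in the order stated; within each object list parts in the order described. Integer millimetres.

translate([0, 0, 360]) cube([255, 290, 42]);
translate([14, 14, 0]) cylinder(h = 360, r = 14);
translate([241, 14, 0]) cylinder(h = 360, r = 14);
translate([14, 276, 0]) cylinder(h = 360, r = 14);
translate([241, 276, 0]) cylinder(h = 360, r = 14);
translate([255, 0, 0]) {
  cube([423, 356, 17]);
  translate([0, 0, 17]) cube([423, 17, 104]);
  translate([0, 339, 17]) cube([423, 17, 104]);
  translate([0, 17, 17]) cube([17, 322, 104]);
  translate([406, 17, 17]) cube([17, 322, 104]);
}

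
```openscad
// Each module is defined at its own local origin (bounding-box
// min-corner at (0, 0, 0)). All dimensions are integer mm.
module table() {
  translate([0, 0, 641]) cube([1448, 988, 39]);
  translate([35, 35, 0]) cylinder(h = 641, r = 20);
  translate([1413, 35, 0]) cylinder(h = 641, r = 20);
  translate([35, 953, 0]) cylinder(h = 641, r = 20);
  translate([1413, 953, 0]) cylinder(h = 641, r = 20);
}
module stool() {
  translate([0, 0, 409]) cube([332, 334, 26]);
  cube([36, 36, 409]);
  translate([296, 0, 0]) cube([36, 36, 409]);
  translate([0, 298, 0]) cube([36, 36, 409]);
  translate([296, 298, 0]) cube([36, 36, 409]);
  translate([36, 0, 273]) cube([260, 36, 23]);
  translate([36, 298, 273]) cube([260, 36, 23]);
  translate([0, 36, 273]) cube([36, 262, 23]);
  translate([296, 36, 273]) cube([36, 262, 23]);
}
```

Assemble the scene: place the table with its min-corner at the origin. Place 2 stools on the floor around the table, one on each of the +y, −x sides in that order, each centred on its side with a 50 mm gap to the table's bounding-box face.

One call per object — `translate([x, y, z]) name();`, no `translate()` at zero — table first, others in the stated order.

table();
translate([558, 1038, 0]) stool();
translate([-382, 327, 0]) stool();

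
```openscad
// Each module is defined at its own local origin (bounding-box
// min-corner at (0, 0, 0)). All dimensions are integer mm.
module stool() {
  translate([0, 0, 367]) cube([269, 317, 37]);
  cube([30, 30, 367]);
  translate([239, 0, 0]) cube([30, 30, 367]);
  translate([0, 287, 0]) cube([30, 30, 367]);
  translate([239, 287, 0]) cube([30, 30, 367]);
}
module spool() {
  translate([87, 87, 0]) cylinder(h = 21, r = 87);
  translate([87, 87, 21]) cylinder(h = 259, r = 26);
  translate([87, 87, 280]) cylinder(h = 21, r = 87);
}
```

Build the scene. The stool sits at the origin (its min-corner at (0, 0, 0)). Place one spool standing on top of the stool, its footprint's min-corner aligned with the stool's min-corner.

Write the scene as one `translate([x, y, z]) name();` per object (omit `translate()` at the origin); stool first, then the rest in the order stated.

stool();
translate([0, 0, 404]) spool();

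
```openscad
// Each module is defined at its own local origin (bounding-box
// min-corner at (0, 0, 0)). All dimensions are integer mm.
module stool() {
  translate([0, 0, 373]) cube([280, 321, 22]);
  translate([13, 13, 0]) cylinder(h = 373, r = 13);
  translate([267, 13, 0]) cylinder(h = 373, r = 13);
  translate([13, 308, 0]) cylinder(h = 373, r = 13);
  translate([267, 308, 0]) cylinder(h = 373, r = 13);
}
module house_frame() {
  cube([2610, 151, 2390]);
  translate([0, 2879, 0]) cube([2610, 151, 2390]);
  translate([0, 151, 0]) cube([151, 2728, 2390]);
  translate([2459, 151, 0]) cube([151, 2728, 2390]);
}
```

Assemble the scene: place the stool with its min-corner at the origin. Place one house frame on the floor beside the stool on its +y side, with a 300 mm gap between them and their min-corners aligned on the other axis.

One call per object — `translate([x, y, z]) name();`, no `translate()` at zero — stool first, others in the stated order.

stool();
translate([0, 621, 0]) house_frame();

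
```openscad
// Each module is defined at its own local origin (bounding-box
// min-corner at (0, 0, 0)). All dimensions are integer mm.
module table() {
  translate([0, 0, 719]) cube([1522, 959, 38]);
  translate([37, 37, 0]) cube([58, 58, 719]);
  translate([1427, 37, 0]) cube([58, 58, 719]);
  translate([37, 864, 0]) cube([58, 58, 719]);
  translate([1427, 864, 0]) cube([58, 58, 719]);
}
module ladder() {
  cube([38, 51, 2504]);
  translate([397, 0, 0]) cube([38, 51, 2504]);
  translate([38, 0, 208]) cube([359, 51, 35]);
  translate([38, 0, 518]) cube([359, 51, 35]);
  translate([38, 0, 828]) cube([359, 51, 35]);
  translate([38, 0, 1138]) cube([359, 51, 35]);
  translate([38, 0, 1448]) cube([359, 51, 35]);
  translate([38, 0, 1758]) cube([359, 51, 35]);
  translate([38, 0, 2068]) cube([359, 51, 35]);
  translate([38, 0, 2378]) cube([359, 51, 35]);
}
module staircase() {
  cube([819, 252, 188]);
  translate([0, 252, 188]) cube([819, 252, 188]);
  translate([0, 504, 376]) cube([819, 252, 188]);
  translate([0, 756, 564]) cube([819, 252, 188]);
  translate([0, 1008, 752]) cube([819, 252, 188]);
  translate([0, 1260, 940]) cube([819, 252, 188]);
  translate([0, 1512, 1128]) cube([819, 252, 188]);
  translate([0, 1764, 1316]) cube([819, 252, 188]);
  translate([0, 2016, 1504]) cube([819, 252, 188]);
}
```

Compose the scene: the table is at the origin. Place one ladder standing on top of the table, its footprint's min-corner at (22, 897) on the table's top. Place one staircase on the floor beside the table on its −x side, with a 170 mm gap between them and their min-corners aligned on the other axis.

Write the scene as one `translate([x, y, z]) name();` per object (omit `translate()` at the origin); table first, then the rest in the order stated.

table();
translate([22, 897, 757]) ladder();
translate([-989, 0, 0]) staircase();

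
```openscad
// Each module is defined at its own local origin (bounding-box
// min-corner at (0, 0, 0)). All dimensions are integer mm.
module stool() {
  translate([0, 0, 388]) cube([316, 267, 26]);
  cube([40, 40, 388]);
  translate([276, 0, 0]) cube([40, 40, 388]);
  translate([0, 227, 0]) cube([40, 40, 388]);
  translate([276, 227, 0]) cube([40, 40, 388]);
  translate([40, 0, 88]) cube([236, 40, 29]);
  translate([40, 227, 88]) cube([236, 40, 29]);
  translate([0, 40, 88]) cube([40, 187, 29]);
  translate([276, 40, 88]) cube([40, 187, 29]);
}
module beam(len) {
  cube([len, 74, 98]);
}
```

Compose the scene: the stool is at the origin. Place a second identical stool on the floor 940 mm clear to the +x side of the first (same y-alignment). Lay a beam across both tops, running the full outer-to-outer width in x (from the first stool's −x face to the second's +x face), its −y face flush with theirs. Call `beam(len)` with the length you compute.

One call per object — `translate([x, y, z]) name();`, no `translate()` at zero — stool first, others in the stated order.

stool();
translate([1256, 0, 0]) stool();
translate([0, 0, 414]) beam(1572);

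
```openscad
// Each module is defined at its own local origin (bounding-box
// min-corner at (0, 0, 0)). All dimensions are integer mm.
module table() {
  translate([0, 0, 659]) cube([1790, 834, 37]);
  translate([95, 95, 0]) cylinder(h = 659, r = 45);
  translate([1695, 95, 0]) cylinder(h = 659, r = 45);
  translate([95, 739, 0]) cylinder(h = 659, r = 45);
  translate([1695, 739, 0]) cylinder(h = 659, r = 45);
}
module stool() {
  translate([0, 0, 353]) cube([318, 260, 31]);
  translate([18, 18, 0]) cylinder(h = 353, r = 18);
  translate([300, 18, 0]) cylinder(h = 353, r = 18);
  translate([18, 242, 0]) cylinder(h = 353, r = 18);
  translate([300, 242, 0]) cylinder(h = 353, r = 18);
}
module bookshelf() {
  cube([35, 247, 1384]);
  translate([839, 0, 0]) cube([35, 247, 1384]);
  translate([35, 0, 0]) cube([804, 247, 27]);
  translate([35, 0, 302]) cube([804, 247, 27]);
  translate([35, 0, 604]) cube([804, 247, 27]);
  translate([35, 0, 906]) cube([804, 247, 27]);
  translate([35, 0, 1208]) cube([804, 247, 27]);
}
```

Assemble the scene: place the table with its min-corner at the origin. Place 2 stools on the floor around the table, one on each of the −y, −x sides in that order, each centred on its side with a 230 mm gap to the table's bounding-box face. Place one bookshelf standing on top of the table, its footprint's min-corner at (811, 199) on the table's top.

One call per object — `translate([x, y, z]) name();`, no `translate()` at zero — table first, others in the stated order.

table();
translate([736, -490, 0]) stool();
translate([-548, 287, 0]) stool();
translate([811, 199, 696]) bookshelf();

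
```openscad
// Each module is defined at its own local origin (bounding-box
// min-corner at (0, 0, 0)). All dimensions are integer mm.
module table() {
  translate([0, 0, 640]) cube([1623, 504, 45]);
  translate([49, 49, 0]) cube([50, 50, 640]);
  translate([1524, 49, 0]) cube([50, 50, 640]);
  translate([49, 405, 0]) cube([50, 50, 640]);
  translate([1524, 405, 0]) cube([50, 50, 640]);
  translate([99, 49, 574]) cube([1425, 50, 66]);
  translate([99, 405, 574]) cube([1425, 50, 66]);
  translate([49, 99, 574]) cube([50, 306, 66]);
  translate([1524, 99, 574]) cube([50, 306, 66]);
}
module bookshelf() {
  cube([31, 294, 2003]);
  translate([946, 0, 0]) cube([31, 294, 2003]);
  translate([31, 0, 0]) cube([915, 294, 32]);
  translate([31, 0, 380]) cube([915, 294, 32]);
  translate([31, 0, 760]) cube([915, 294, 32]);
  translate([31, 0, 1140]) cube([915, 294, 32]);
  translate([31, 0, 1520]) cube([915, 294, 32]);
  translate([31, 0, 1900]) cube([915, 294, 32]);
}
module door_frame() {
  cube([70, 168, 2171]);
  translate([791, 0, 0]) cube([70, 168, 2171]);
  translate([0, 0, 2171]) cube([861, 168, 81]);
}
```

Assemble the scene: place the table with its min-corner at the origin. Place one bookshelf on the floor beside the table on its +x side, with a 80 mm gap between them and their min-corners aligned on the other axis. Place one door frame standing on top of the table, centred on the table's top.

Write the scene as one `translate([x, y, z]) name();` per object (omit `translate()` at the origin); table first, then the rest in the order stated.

table();
translate([1703, 0, 0]) bookshelf();
translate([381, 168, 685]) door_frame();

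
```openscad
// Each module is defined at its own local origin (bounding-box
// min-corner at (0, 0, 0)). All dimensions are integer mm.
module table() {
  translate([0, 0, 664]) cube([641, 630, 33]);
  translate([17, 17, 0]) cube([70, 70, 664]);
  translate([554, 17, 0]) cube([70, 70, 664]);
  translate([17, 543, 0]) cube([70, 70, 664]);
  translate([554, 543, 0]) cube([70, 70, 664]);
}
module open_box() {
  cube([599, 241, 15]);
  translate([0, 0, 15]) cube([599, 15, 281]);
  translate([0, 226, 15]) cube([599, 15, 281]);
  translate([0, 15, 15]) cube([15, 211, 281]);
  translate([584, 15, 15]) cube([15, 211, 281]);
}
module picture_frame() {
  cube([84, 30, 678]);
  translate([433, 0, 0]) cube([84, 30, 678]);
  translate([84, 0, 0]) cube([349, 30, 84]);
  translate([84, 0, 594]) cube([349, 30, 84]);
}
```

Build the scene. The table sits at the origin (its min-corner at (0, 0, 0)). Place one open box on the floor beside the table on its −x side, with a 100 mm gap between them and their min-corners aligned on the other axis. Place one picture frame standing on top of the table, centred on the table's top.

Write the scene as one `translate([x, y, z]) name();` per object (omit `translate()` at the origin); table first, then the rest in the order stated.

table();
translate([-699, 0, 0]) open_box();
translate([62, 300, 697]) picture_frame();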